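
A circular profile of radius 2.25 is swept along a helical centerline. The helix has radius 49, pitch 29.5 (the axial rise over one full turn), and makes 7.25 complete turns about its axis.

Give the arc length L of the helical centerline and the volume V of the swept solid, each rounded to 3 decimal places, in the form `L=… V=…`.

L=2242.325 V=35662.633

2πR = 2π·49 = 307.876080
per-turn = √(307.876080² + 29.5²) = √(94787.6807 + 870.25) = √95657.9307 = 309.286163
L = 7.25 × 309.286163 = 2242.324682
V = π·2.25² × L = 15.904313 × 2242.324682 = 35662.633166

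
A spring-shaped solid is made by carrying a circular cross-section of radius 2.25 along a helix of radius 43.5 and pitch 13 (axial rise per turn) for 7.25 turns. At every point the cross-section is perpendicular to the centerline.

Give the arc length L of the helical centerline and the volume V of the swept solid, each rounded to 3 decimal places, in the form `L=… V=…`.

L=1983.800 V=31550.971

2πR = 2π·43.5 = 273.318561
per-turn = √(273.318561² + 13²) = √(74703.0357 + 169) = √74872.0357 = 273.627549
L = 7.25 × 273.627549 = 1983.799732
V = π·2.25² × L = 15.904313 × 1983.799732 = 31550.971489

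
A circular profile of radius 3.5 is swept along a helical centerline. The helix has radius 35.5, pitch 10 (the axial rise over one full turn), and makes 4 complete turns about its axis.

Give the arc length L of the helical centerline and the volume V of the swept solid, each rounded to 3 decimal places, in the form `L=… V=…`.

L=893.109 V=34370.843

2πR = 2π·35.5 = 223.053078
per-turn = √(223.053078² + 10²) = √(49752.6758 + 100) = √49852.6758 = 223.277128
L = 4 × 223.277128 = 893.108511
V = π·3.5² × L = 38.484510 × 893.108511 = 34370.843432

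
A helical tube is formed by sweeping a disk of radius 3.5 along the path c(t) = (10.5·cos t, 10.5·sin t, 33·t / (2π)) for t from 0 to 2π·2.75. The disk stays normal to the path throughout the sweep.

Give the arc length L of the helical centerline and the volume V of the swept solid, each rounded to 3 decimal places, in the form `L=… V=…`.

2πR = 2π·10.5 = 65.973446
per-turn = √(65.973446² + 33²) = √(4352.4955 + 1089) = √5441.4955 = 73.766493
L = 2.75 × 73.766493 = 202.857857
V = π·3.5² × L = 38.484510 × 202.857857 = 7806.885216

L=202.858 V=7806.885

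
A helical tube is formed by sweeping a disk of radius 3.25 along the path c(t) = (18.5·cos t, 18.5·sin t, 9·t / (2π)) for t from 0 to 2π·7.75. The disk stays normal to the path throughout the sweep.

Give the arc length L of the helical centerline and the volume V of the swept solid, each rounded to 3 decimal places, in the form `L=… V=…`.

2πR = 2π·18.5 = 116.238928
per-turn = √(116.238928² + 9²) = √(13511.4884 + 81) = √13592.4884 = 116.586828
L = 7.75 × 116.586828 = 903.547916
V = π·3.25² × L = 33.183072 × 903.547916 = 29982.495908

L=903.548 V=29982.496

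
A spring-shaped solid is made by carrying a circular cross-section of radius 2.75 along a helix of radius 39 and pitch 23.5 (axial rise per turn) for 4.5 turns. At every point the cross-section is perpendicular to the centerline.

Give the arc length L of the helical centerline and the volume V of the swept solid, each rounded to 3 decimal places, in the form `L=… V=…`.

2πR = 2π·39 = 245.044227
per-turn = √(245.044227² + 23.5²) = √(60046.6732 + 552.25) = √60598.9232 = 246.168485
L = 4.5 × 246.168485 = 1107.758184
V = π·2.75² × L = 23.758294 × 1107.758184 = 26318.445108

L=1107.758 V=26318.445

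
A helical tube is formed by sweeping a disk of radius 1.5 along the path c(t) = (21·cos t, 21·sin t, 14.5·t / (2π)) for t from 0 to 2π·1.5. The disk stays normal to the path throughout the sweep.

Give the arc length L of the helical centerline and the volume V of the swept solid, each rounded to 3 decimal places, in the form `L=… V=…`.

2πR = 2π·21 = 131.946891
per-turn = √(131.946891² + 14.5²) = √(17409.9822 + 210.25) = √17620.2322 = 132.741223
L = 1.5 × 132.741223 = 199.111834
V = π·1.5² × L = 7.068583 × 199.111834 = 1407.438617

L=199.112 V=1407.439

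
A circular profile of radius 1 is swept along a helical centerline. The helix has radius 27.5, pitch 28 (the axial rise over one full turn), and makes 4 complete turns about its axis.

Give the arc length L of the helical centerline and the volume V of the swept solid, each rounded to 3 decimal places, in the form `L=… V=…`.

2πR = 2π·27.5 = 172.787596
per-turn = √(172.787596² + 28²) = √(29855.5533 + 784) = √30639.5533 = 175.041576
L = 4 × 175.041576 = 700.166304
V = π·1² × L = 3.141593 × 700.166304 = 2199.637316

L=700.166 V=2199.637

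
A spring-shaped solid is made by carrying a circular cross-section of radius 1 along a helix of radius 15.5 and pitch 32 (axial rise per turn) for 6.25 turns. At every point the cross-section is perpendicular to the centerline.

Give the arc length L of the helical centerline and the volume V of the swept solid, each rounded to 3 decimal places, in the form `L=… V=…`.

L=640.699 V=2012.816

2πR = 2π·15.5 = 97.389372
per-turn = √(97.389372² + 32²) = √(9484.6898 + 1024) = √10508.6898 = 102.511901
L = 6.25 × 102.511901 = 640.699381
V = π·1² × L = 3.141593 × 640.699381 = 2012.816468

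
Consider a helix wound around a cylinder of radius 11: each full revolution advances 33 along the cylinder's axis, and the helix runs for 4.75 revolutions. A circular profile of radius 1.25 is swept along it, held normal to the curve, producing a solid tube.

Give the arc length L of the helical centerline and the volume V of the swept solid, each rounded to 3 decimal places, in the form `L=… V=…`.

L=363.798 V=1785.790

2πR = 2π·11 = 69.115038
per-turn = √(69.115038² + 33²) = √(4776.8885 + 1089) = √5865.8885 = 76.589089
L = 4.75 × 76.589089 = 363.798172
V = π·1.25² × L = 4.908739 × 363.798172 = 1785.790101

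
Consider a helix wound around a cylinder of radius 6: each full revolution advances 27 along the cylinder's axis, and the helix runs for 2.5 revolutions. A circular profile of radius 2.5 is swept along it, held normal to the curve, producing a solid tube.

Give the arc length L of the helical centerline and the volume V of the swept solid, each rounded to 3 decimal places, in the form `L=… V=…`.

2πR = 2π·6 = 37.699112
per-turn = √(37.699112² + 27²) = √(1421.2230 + 729) = √2150.2230 = 46.370497
L = 2.5 × 46.370497 = 115.926244
V = π·2.5² × L = 19.634954 × 115.926244 = 2276.206471

L=115.926 V=2276.206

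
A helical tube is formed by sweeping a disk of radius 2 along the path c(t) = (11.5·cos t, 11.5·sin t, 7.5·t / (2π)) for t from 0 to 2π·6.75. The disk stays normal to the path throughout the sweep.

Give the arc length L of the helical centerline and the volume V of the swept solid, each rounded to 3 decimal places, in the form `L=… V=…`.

2πR = 2π·11.5 = 72.256631
per-turn = √(72.256631² + 7.5²) = √(5221.0207 + 56.25) = √5277.2707 = 72.644826
L = 6.75 × 72.644826 = 490.352575
V = π·2² × L = 12.566371 × 490.352575 = 6161.952186

L=490.353 V=6161.952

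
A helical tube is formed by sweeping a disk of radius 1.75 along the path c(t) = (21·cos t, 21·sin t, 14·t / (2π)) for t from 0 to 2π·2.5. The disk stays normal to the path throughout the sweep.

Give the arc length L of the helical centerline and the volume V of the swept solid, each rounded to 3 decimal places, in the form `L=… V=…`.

2πR = 2π·21 = 131.946891
per-turn = √(131.946891² + 14²) = √(17409.9822 + 196) = √17605.9822 = 132.687536
L = 2.5 × 132.687536 = 331.718840
V = π·1.75² × L = 9.621128 × 331.718840 = 3191.509250

L=331.719 V=3191.509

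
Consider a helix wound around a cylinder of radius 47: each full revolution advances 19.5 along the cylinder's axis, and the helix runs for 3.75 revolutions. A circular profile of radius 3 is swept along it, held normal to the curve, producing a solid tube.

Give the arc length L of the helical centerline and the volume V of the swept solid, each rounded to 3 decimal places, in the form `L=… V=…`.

2πR = 2π·47 = 295.309709
per-turn = √(295.309709² + 19.5²) = √(87207.8245 + 380.25) = √87588.0745 = 295.952825
L = 3.75 × 295.952825 = 1109.823093
V = π·3² × L = 28.274334 × 1109.823093 = 31379.508678

L=1109.823 V=31379.509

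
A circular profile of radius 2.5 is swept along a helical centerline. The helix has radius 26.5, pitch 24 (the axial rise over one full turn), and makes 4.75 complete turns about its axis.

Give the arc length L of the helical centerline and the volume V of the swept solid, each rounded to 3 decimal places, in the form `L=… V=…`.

L=799.070 V=15689.697

2πR = 2π·26.5 = 166.504411
per-turn = √(166.504411² + 24²) = √(27723.7188 + 576) = √28299.7188 = 168.225203
L = 4.75 × 168.225203 = 799.069712
V = π·2.5² × L = 19.634954 × 799.069712 = 15689.697105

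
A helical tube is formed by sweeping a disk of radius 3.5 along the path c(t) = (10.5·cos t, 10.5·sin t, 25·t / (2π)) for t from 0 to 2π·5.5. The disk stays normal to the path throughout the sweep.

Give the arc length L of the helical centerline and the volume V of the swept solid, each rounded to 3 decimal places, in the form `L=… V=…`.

L=388.033 V=14933.242

2πR = 2π·10.5 = 65.973446
per-turn = √(65.973446² + 25²) = √(4352.4955 + 625) = √4977.4955 = 70.551368
L = 5.5 × 70.551368 = 388.032525
V = π·3.5² × L = 38.484510 × 388.032525 = 14933.241574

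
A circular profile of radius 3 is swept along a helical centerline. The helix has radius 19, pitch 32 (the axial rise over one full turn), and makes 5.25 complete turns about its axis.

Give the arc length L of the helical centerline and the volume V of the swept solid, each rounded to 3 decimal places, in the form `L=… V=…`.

2πR = 2π·19 = 119.380521
per-turn = √(119.380521² + 32²) = √(14251.7088 + 1024) = √15275.7088 = 123.594938
L = 5.25 × 123.594938 = 648.873426
V = π·3² × L = 28.274334 × 648.873426 = 18346.463885

L=648.873 V=18346.464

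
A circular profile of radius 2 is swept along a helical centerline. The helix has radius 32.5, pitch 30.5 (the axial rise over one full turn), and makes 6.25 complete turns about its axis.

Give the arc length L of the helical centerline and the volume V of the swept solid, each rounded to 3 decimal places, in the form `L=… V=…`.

L=1290.429 V=16216.015

2πR = 2π·32.5 = 204.203522
per-turn = √(204.203522² + 30.5²) = √(41699.0786 + 930.25) = √42629.3286 = 206.468711
L = 6.25 × 206.468711 = 1290.429443
V = π·2² × L = 12.566371 × 1290.429443 = 16216.014637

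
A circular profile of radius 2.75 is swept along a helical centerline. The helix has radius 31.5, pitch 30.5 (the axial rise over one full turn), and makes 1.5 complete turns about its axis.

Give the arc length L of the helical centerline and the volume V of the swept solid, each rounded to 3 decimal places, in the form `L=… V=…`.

2πR = 2π·31.5 = 197.920337
per-turn = √(197.920337² + 30.5²) = √(39172.4599 + 930.25) = √40102.7099 = 200.256610
L = 1.5 × 200.256610 = 300.384915
V = π·2.75² × L = 23.758294 × 300.384915 = 7136.633258

L=300.385 V=7136.633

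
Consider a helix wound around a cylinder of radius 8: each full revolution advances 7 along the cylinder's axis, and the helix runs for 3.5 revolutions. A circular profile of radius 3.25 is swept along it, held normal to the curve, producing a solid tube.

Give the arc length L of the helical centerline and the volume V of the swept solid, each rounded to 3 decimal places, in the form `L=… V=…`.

2πR = 2π·8 = 50.265482
per-turn = √(50.265482² + 7²) = √(2526.6187 + 49) = √2575.6187 = 50.750554
L = 3.5 × 50.750554 = 177.626939
V = π·3.25² × L = 33.183072 × 177.626939 = 5894.207572

L=177.627 V=5894.208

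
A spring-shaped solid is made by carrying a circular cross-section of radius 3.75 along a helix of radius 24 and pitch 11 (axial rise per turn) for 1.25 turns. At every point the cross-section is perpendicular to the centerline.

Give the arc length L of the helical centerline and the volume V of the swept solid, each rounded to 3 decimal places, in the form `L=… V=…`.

2πR = 2π·24 = 150.796447
per-turn = √(150.796447² + 11²) = √(22739.5685 + 121) = √22860.5685 = 151.197118
L = 1.25 × 151.197118 = 188.996398
V = π·3.75² × L = 44.178647 × 188.996398 = 8349.605080

L=188.996 V=8349.605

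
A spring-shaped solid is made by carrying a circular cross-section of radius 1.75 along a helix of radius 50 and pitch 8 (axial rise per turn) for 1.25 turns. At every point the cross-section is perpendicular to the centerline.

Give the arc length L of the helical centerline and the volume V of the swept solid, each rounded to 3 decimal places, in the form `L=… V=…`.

L=392.826 V=3779.433

2πR = 2π·50 = 314.159265
per-turn = √(314.159265² + 8²) = √(98696.0440 + 64) = √98760.0440 = 314.261108
L = 1.25 × 314.261108 = 392.826385
V = π·1.75² × L = 9.621128 × 392.826385 = 3779.432736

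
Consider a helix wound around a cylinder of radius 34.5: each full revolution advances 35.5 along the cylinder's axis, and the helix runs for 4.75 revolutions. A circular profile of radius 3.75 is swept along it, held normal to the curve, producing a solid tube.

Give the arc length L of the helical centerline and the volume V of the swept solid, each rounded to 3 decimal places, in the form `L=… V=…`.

L=1043.373 V=46094.822

2πR = 2π·34.5 = 216.769893
per-turn = √(216.769893² + 35.5²) = √(46989.1866 + 1260.25) = √48249.4366 = 219.657544
L = 4.75 × 219.657544 = 1043.373333
V = π·3.75² × L = 44.178647 × 1043.373333 = 46094.821850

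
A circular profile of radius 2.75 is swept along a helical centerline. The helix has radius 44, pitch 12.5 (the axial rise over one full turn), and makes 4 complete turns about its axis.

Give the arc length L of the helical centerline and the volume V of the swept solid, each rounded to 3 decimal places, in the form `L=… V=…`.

L=1106.970 V=26299.729

2πR = 2π·44 = 276.460154
per-turn = √(276.460154² + 12.5²) = √(76430.2165 + 156.25) = √76586.4665 = 276.742600
L = 4 × 276.742600 = 1106.970399
V = π·2.75² × L = 23.758294 × 1106.970399 = 26299.728673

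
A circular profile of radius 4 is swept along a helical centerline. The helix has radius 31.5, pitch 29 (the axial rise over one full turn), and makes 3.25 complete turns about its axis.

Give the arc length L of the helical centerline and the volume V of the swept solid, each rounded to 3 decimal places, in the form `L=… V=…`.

L=650.109 V=32678.060

2πR = 2π·31.5 = 197.920337
per-turn = √(197.920337² + 29²) = √(39172.4599 + 841) = √40013.4599 = 200.033647
L = 3.25 × 200.033647 = 650.109352
V = π·4² × L = 50.265482 × 650.109352 = 32678.060240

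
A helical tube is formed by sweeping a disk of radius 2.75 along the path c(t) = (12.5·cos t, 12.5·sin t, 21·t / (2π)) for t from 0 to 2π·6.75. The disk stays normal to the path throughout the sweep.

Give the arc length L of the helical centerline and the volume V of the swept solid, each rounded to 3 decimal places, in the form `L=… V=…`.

2πR = 2π·12.5 = 78.539816
per-turn = √(78.539816² + 21²) = √(6168.5028 + 441) = √6609.5028 = 81.298848
L = 6.75 × 81.298848 = 548.767227
V = π·2.75² × L = 23.758294 × 548.767227 = 13037.773352

L=548.767 V=13037.773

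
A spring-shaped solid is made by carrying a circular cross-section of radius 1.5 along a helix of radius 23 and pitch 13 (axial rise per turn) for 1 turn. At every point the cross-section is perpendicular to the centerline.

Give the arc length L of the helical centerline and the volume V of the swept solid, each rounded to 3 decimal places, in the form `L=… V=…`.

L=145.097 V=1025.629

2πR = 2π·23 = 144.513262
per-turn = √(144.513262² + 13²) = √(20884.0829 + 169) = √21053.0829 = 145.096805
L = 1 × 145.096805 = 145.096805
V = π·1.5² × L = 7.068583 × 145.096805 = 1025.628880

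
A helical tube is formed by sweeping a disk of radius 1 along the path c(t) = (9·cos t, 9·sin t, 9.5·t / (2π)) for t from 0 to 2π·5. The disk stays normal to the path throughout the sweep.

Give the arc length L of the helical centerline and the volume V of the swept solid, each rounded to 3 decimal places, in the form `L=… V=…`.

2πR = 2π·9 = 56.548668
per-turn = √(56.548668² + 9.5²) = √(3197.7518 + 90.25) = √3288.0018 = 57.341101
L = 5 × 57.341101 = 286.705503
V = π·1² × L = 3.141593 × 286.705503 = 900.711903

L=286.706 V=900.712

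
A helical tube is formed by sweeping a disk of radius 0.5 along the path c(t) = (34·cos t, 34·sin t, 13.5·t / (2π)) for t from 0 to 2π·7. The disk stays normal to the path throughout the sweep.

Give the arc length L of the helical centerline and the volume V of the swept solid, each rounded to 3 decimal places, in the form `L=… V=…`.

2πR = 2π·34 = 213.628300
per-turn = √(213.628300² + 13.5²) = √(45637.0508 + 182.25) = √45819.3008 = 214.054434
L = 7 × 214.054434 = 1498.381039
V = π·0.5² × L = 0.785398 × 1498.381039 = 1176.825716

L=1498.381 V=1176.826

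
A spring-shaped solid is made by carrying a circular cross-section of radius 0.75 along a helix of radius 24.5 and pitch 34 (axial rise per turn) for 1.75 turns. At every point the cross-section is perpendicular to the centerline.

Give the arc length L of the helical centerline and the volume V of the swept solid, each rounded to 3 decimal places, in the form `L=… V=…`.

2πR = 2π·24.5 = 153.938040
per-turn = √(153.938040² + 34²) = √(23696.9202 + 1156) = √24852.9202 = 157.648090
L = 1.75 × 157.648090 = 275.884157
V = π·0.75² × L = 1.767146 × 275.884157 = 487.527548

L=275.884 V=487.528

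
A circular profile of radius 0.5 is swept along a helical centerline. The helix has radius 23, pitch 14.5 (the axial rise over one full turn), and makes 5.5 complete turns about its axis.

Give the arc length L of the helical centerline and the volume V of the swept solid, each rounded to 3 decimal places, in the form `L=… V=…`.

L=798.814 V=627.387

2πR = 2π·23 = 144.513262
per-turn = √(144.513262² + 14.5²) = √(20884.0829 + 210.25) = √21094.3329 = 145.238882
L = 5.5 × 145.238882 = 798.813852
V = π·0.5² × L = 0.785398 × 798.813852 = 627.386932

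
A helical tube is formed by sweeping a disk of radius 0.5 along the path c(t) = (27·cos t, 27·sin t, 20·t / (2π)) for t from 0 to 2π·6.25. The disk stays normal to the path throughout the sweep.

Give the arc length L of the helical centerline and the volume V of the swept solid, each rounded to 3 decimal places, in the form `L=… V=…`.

2πR = 2π·27 = 169.646003
per-turn = √(169.646003² + 20²) = √(28779.7664 + 400) = √29179.7664 = 170.820861
L = 6.25 × 170.820861 = 1067.630379
V = π·0.5² × L = 0.785398 × 1067.630379 = 838.514939

L=1067.630 V=838.515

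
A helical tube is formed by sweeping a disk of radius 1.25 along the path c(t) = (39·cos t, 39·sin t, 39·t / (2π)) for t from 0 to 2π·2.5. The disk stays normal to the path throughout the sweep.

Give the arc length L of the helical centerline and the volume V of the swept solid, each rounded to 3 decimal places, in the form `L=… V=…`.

L=620.321 V=3044.993

2πR = 2π·39 = 245.044227
per-turn = √(245.044227² + 39²) = √(60046.6732 + 1521) = √61567.6732 = 248.128340
L = 2.5 × 248.128340 = 620.320850
V = π·1.25² × L = 4.908739 × 620.320850 = 3044.992854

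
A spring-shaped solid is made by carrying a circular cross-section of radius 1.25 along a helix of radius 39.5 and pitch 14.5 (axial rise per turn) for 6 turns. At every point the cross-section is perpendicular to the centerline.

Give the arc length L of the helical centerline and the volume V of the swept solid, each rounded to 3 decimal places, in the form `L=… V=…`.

L=1491.654 V=7322.140

2πR = 2π·39.5 = 248.185820
per-turn = √(248.185820² + 14.5²) = √(61596.2011 + 210.25) = √61806.4511 = 248.609033
L = 6 × 248.609033 = 1491.654195
V = π·1.25² × L = 4.908739 × 1491.654195 = 7322.140409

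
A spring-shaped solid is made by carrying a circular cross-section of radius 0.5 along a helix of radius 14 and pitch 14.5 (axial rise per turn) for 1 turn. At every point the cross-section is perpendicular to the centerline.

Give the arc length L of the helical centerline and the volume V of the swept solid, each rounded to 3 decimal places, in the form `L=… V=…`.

L=89.152 V=70.020

2πR = 2π·14 = 87.964594
per-turn = √(87.964594² + 14.5²) = √(7737.7699 + 210.25) = √7948.0199 = 89.151668
L = 1 × 89.151668 = 89.151668
V = π·0.5² × L = 0.785398 × 89.151668 = 70.019556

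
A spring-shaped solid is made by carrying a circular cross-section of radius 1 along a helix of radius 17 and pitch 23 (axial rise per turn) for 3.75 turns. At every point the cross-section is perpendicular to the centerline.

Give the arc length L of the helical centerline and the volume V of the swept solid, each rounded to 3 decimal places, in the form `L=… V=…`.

L=409.734 V=1287.217

2πR = 2π·17 = 106.814150
per-turn = √(106.814150² + 23²) = √(11409.2627 + 529) = √11938.2627 = 109.262357
L = 3.75 × 109.262357 = 409.733839
V = π·1² × L = 3.141593 × 409.733839 = 1287.216819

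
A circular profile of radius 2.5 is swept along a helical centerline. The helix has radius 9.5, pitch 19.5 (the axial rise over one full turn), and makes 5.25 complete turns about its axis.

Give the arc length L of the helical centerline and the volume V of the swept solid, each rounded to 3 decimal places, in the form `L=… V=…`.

L=329.672 V=6473.100

2πR = 2π·9.5 = 59.690260
per-turn = √(59.690260² + 19.5²) = √(3562.9272 + 380.25) = √3943.1772 = 62.794723
L = 5.25 × 62.794723 = 329.672294
V = π·2.5² × L = 19.634954 × 329.672294 = 6473.100351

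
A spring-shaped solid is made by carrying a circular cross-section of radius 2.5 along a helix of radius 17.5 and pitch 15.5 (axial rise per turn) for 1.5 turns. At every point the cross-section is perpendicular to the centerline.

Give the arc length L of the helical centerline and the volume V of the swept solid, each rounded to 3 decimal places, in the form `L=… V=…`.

2πR = 2π·17.5 = 109.955743
per-turn = √(109.955743² + 15.5²) = √(12090.2654 + 240.25) = √12330.5154 = 111.042854
L = 1.5 × 111.042854 = 166.564281
V = π·2.5² × L = 19.634954 × 166.564281 = 3270.482005

L=166.564 V=3270.482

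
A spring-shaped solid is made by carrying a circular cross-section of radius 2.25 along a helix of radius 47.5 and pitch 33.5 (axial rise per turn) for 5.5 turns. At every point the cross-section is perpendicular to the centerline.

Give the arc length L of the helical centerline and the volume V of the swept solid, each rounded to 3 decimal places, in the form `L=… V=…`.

L=1651.790 V=26270.592

2πR = 2π·47.5 = 298.451302
per-turn = √(298.451302² + 33.5²) = √(89073.1797 + 1122.25) = √90195.4297 = 300.325540
L = 5.5 × 300.325540 = 1651.790468
V = π·2.25² × L = 15.904313 × 1651.790468 = 26270.592292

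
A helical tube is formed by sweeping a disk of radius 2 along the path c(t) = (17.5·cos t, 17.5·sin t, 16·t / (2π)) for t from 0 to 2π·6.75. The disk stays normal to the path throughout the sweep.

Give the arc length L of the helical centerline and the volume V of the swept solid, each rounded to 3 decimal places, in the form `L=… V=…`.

L=750.018 V=9425.002

2πR = 2π·17.5 = 109.955743
per-turn = √(109.955743² + 16²) = √(12090.2654 + 256) = √12346.2654 = 111.113750
L = 6.75 × 111.113750 = 750.017811
V = π·2² × L = 12.566371 × 750.017811 = 9425.001781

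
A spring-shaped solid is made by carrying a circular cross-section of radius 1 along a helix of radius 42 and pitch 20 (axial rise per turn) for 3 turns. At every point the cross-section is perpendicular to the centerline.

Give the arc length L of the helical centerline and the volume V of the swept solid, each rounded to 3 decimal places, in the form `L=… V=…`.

2πR = 2π·42 = 263.893783
per-turn = √(263.893783² + 20²) = √(69639.9287 + 400) = √70039.9287 = 264.650578
L = 3 × 264.650578 = 793.951735
V = π·1² × L = 3.141593 × 793.951735 = 2494.272939

L=793.952 V=2494.273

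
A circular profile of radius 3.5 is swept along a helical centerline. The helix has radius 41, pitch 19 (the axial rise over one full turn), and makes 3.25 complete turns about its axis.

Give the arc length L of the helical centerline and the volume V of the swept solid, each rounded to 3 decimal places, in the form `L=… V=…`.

L=839.509 V=32308.074

2πR = 2π·41 = 257.610598
per-turn = √(257.610598² + 19²) = √(66363.2200 + 361) = √66724.2200 = 258.310317
L = 3.25 × 258.310317 = 839.508531
V = π·3.5² × L = 38.484510 × 839.508531 = 32308.074463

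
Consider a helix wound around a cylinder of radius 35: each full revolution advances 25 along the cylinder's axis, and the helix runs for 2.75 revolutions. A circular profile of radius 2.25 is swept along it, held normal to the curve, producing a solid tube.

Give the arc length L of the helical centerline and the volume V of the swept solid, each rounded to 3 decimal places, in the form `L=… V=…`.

L=608.652 V=9680.190

2πR = 2π·35 = 219.911486
per-turn = √(219.911486² + 25²) = √(48361.0616 + 625) = √48986.0616 = 221.327950
L = 2.75 × 221.327950 = 608.651863
V = π·2.25² × L = 15.904313 × 608.651863 = 9680.189624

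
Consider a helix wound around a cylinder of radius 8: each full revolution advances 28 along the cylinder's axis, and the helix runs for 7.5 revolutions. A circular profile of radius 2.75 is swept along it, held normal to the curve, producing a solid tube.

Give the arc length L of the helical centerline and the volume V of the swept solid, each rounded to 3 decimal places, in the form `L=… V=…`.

2πR = 2π·8 = 50.265482
per-turn = √(50.265482² + 28²) = √(2526.6187 + 784) = √3310.6187 = 57.537976
L = 7.5 × 57.537976 = 431.534823
V = π·2.75² × L = 23.758294 × 431.534823 = 10252.531385

L=431.535 V=10252.531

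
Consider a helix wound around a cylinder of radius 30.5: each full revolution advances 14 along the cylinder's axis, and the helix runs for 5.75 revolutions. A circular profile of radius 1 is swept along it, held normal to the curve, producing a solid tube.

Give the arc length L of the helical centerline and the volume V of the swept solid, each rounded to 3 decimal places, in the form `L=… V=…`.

2πR = 2π·30.5 = 191.637152
per-turn = √(191.637152² + 14²) = √(36724.7980 + 196) = √36920.7980 = 192.147854
L = 5.75 × 192.147854 = 1104.850163
V = π·1² × L = 3.141593 × 1104.850163 = 3470.989156

L=1104.850 V=3470.989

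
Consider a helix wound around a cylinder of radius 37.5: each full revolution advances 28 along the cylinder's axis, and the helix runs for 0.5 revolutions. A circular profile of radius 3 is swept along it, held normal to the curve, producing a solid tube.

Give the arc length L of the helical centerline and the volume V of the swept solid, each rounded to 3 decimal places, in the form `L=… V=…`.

2πR = 2π·37.5 = 235.619449
per-turn = √(235.619449² + 28²) = √(55516.5248 + 784) = √56300.5248 = 237.277316
L = 0.5 × 237.277316 = 118.638658
V = π·3² × L = 28.274334 × 118.638658 = 3354.429030

L=118.639 V=3354.429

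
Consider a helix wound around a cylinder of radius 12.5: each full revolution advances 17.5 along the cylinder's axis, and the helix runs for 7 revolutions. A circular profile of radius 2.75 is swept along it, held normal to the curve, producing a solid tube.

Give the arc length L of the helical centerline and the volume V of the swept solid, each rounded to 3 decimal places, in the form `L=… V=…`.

L=563.261 V=13382.119

2πR = 2π·12.5 = 78.539816
per-turn = √(78.539816² + 17.5²) = √(6168.5028 + 306.25) = √6474.7528 = 80.465848
L = 7 × 80.465848 = 563.260938
V = π·2.75² × L = 23.758294 × 563.260938 = 13382.119224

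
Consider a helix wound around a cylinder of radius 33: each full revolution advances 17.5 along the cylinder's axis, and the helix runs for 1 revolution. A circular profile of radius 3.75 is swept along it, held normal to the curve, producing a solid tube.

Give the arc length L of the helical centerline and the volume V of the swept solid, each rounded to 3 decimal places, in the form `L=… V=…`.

2πR = 2π·33 = 207.345115
per-turn = √(207.345115² + 17.5²) = √(42991.9968 + 306.25) = √43298.2468 = 208.082308
L = 1 × 208.082308 = 208.082308
V = π·3.75² × L = 44.178647 × 208.082308 = 9192.794754

L=208.082 V=9192.795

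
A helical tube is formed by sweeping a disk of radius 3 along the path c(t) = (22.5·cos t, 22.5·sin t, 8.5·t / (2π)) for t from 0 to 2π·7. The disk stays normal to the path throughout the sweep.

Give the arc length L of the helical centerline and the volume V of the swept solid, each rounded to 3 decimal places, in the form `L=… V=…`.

2πR = 2π·22.5 = 141.371669
per-turn = √(141.371669² + 8.5²) = √(19985.9489 + 72.25) = √20058.1989 = 141.626971
L = 7 × 141.626971 = 991.388797
V = π·3² × L = 28.274334 × 991.388797 = 28030.857852

L=991.389 V=28030.858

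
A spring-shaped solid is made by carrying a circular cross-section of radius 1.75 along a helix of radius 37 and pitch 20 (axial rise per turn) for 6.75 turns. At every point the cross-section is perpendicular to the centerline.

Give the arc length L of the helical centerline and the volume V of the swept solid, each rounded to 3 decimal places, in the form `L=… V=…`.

2πR = 2π·37 = 232.477856
per-turn = √(232.477856² + 20²) = √(54045.9537 + 400) = √54445.9537 = 233.336567
L = 6.75 × 233.336567 = 1575.021830
V = π·1.75² × L = 9.621128 × 1575.021830 = 15153.485846

L=1575.022 V=15153.486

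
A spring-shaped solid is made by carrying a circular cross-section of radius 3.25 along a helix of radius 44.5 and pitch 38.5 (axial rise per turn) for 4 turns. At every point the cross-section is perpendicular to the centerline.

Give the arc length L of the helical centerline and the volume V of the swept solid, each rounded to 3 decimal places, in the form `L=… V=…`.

2πR = 2π·44.5 = 279.601746
per-turn = √(279.601746² + 38.5²) = √(78177.1365 + 1482.25) = √79659.3865 = 282.239945
L = 4 × 282.239945 = 1128.959779
V = π·3.25² × L = 33.183072 × 1128.959779 = 37462.354099

L=1128.960 V=37462.354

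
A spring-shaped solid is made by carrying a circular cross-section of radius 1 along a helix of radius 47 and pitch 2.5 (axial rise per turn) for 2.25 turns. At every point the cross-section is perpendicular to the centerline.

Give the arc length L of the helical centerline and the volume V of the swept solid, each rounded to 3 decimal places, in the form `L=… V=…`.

L=664.471 V=2087.496

2πR = 2π·47 = 295.309709
per-turn = √(295.309709² + 2.5²) = √(87207.8245 + 6.25) = √87214.0745 = 295.320291
L = 2.25 × 295.320291 = 664.470656
V = π·1² × L = 3.141593 × 664.470656 = 2087.496130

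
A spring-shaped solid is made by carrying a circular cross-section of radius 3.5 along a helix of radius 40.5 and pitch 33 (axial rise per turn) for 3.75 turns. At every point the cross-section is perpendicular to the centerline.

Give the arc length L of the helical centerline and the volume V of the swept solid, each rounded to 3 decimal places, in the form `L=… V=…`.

2πR = 2π·40.5 = 254.469005
per-turn = √(254.469005² + 33²) = √(64754.4745 + 1089) = √65843.4745 = 256.599833
L = 3.75 × 256.599833 = 962.249375
V = π·3.5² × L = 38.484510 × 962.249375 = 37031.695703

L=962.249 V=37031.696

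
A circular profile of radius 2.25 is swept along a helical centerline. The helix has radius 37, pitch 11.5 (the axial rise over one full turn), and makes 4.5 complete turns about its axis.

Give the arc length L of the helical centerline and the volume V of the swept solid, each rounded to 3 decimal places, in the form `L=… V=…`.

L=1047.430 V=16658.647

2πR = 2π·37 = 232.477856
per-turn = √(232.477856² + 11.5²) = √(54045.9537 + 132.25) = √54178.2037 = 232.762118
L = 4.5 × 232.762118 = 1047.429532
V = π·2.25² × L = 15.904313 × 1047.429532 = 16658.646925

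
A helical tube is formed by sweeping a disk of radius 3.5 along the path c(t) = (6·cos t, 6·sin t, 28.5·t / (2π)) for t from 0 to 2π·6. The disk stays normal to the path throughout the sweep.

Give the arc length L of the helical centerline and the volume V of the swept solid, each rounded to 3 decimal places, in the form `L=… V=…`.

2πR = 2π·6 = 37.699112
per-turn = √(37.699112² + 28.5²) = √(1421.2230 + 812.25) = √2233.4730 = 47.259634
L = 6 × 47.259634 = 283.557806
V = π·3.5² × L = 38.484510 × 283.557806 = 10912.583214

L=283.558 V=10912.583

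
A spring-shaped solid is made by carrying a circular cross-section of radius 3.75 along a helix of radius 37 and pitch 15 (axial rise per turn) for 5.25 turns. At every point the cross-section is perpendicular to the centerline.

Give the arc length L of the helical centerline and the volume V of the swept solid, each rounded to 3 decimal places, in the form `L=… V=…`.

L=1223.047 V=54032.547

2πR = 2π·37 = 232.477856
per-turn = √(232.477856² + 15²) = √(54045.9537 + 225) = √54270.9537 = 232.961271
L = 5.25 × 232.961271 = 1223.046672
V = π·3.75² × L = 44.178647 × 1223.046672 = 54032.546800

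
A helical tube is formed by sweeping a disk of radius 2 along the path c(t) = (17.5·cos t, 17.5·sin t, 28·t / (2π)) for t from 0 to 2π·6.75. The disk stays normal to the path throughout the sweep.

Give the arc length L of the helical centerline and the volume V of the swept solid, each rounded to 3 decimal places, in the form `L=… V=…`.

2πR = 2π·17.5 = 109.955743
per-turn = √(109.955743² + 28²) = √(12090.2654 + 784) = √12874.2654 = 113.464820
L = 6.75 × 113.464820 = 765.887535
V = π·2² × L = 12.566371 × 765.887535 = 9624.426619

L=765.888 V=9624.427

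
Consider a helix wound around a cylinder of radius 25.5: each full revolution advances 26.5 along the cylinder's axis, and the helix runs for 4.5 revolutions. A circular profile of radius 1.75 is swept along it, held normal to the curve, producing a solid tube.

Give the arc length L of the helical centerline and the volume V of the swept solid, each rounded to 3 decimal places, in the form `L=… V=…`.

2πR = 2π·25.5 = 160.221225
per-turn = √(160.221225² + 26.5²) = √(25670.8410 + 702.25) = √26373.0910 = 162.397940
L = 4.5 × 162.397940 = 730.790732
V = π·1.75² × L = 9.621128 × 730.790732 = 7031.030808

L=730.791 V=7031.031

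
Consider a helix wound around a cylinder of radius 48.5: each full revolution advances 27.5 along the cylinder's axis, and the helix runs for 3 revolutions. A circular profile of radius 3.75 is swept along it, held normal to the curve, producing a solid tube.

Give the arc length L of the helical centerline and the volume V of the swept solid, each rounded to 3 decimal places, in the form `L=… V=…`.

2πR = 2π·48.5 = 304.734487
per-turn = √(304.734487² + 27.5²) = √(92863.1078 + 756.25) = √93619.3578 = 305.972806
L = 3 × 305.972806 = 917.918417
V = π·3.75² × L = 44.178647 × 917.918417 = 40552.393436

L=917.918 V=40552.393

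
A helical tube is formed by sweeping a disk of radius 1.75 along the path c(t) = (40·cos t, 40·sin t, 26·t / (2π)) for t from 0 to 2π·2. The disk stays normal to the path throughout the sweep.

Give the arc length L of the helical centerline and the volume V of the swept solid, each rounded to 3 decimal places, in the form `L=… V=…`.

L=505.337 V=4861.915

2πR = 2π·40 = 251.327412
per-turn = √(251.327412² + 26²) = √(63165.4682 + 676) = √63841.4682 = 252.668692
L = 2 × 252.668692 = 505.337385
V = π·1.75² × L = 9.621128 × 505.337385 = 4861.915412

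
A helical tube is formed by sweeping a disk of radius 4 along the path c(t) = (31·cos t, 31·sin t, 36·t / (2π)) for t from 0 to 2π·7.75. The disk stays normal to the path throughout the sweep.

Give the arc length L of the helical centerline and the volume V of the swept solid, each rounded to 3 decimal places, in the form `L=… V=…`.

L=1535.102 V=77162.636

2πR = 2π·31 = 194.778745
per-turn = √(194.778745² + 36²) = √(37938.7593 + 1296) = √39234.7593 = 198.077660
L = 7.75 × 198.077660 = 1535.101864
V = π·4² × L = 50.265482 × 1535.101864 = 77162.635793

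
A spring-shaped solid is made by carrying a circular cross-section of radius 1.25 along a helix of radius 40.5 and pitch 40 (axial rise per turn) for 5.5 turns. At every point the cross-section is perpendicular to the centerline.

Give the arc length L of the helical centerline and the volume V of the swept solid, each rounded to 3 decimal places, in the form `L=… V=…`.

2πR = 2π·40.5 = 254.469005
per-turn = √(254.469005² + 40²) = √(64754.4745 + 1600) = √66354.4745 = 257.593623
L = 5.5 × 257.593623 = 1416.764925
V = π·1.25² × L = 4.908739 × 1416.764925 = 6954.528563

L=1416.765 V=6954.529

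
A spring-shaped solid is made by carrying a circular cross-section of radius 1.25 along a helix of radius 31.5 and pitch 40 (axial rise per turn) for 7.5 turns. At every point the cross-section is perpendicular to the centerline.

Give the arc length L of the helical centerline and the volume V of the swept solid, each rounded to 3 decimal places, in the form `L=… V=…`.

2πR = 2π·31.5 = 197.920337
per-turn = √(197.920337² + 40²) = √(39172.4599 + 1600) = √40772.4599 = 201.921915
L = 7.5 × 201.921915 = 1514.414365
V = π·1.25² × L = 4.908739 × 1514.414365 = 7433.864128

L=1514.414 V=7433.864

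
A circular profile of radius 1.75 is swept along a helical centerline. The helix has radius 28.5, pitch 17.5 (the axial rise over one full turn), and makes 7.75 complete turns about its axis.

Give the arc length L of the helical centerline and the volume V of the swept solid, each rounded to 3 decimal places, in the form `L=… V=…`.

2πR = 2π·28.5 = 179.070781
per-turn = √(179.070781² + 17.5²) = √(32066.3447 + 306.25) = √32372.5947 = 179.923858
L = 7.75 × 179.923858 = 1394.409900
V = π·1.75² × L = 9.621128 × 1394.409900 = 13415.795437

L=1394.410 V=13415.795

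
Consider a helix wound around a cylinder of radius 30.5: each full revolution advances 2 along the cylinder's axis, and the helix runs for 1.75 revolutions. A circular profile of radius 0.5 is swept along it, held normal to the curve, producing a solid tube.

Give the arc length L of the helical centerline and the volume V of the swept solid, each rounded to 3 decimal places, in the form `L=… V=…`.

2πR = 2π·30.5 = 191.637152
per-turn = √(191.637152² + 2²) = √(36724.7980 + 4) = √36728.7980 = 191.647588
L = 1.75 × 191.647588 = 335.383279
V = π·0.5² × L = 0.785398 × 335.383279 = 263.409411

L=335.383 V=263.409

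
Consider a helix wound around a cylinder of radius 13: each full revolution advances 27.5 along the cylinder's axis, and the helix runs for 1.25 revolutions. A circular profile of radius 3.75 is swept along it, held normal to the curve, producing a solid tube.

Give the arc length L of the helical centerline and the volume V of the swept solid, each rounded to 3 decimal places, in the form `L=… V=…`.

2πR = 2π·13 = 81.681409
per-turn = √(81.681409² + 27.5²) = √(6671.8526 + 756.25) = √7428.1026 = 86.186441
L = 1.25 × 86.186441 = 107.733051
V = π·3.75² × L = 44.178647 × 107.733051 = 4759.500396

L=107.733 V=4759.500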